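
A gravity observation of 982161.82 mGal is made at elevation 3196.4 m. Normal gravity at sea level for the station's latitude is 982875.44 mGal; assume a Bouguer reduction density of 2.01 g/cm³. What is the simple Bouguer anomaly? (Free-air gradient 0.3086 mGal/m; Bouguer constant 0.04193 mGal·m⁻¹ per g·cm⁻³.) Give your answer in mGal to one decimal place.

Free-air correction = 0.3086 × 3196.4 = 986.41 mGal
Free-air anomaly = 982161.82 − 982875.44 + (986.41) = 272.79 mGal
Bouguer slab correction = 0.04193 × 2.01 × 3196.4 = 269.39 mGal
Simple Bouguer anomaly = 272.79 − (269.39) = 3.40 mGal

3.4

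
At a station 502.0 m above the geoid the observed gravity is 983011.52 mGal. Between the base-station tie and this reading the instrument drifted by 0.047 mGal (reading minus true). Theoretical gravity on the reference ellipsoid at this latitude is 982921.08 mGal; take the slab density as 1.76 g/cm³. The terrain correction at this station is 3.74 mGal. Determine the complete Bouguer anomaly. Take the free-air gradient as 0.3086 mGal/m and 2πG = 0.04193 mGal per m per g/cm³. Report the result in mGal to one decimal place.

Drift-corrected reading = 983011.52 − (0.047) = 983011.473 mGal
Free-air correction = 0.3086 × 502.0 = 154.92 mGal
Free-air anomaly = 983011.473 − 982921.08 + (154.92) = 245.313 mGal
Bouguer slab correction = 0.04193 × 1.76 × 502.0 = 37.05 mGal
Simple Bouguer anomaly = 245.313 − (37.05) = 208.263 mGal
Complete Bouguer anomaly = 208.263 + 3.74 = 212.003 mGal

212.0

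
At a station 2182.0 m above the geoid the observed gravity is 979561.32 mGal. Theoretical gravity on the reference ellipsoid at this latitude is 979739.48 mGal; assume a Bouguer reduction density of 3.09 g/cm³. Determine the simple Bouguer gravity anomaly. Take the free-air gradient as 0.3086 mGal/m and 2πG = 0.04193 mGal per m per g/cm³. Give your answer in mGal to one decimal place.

212.5

Free-air correction = 0.3086 × 2182.0 = 673.37 mGal
Free-air anomaly = 979561.32 − 979739.48 + (673.37) = 495.21 mGal
Bouguer slab correction = 0.04193 × 3.09 × 2182.0 = 282.71 mGal
Simple Bouguer anomaly = 495.21 − (282.71) = 212.50 mGal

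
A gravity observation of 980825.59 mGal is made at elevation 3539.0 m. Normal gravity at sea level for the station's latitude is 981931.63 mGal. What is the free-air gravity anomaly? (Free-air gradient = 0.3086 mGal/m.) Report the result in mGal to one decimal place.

Free-air correction = 0.3086 × 3539.0 = 1092.14 mGal
Free-air anomaly = 980825.59 − 981931.63 + (1092.14) = -13.90 mGal

-13.9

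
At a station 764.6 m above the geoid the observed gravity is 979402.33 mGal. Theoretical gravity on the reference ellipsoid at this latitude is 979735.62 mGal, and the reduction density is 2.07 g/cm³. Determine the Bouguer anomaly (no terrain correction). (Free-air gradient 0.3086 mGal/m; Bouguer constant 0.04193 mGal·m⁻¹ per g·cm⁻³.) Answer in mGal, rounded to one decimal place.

Free-air correction = 0.3086 × 764.6 = 235.96 mGal
Free-air anomaly = 979402.33 − 979735.62 + (235.96) = -97.33 mGal
Bouguer slab correction = 0.04193 × 2.07 × 764.6 = 66.36 mGal
Simple Bouguer anomaly = -97.33 − (66.36) = -163.69 mGal

-163.7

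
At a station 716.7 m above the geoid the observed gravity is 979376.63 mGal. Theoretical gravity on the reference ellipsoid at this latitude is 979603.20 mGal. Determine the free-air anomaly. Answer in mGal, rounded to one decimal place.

-5.4

Free-air correction = 0.3086 × 716.7 = 221.17 mGal
Free-air anomaly = 979376.63 − 979603.20 + (221.17) = -5.40 mGal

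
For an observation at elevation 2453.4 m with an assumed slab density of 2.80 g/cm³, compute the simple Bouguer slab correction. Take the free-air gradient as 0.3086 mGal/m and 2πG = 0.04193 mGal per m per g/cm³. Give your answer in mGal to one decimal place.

Bouguer slab correction = 0.04193 × 2.80 × 2453.4 = 288.0 mGal

288.0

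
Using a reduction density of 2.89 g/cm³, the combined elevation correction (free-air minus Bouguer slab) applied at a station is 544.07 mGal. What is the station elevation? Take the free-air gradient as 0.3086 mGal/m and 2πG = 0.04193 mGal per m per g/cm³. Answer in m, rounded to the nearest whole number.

Combined gradient = 0.3086 − 0.04193 × 2.89 = 0.1874223 mGal/m
h = 544.07 / 0.1874223 = 2902.91 m

2903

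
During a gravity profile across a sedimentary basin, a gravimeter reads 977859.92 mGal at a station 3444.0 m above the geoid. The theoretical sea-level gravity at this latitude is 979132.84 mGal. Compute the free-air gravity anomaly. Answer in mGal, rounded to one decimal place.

-210.1

Free-air correction = 0.3086 × 3444.0 = 1062.82 mGal
Free-air anomaly = 977859.92 − 979132.84 + (1062.82) = -210.10 mGal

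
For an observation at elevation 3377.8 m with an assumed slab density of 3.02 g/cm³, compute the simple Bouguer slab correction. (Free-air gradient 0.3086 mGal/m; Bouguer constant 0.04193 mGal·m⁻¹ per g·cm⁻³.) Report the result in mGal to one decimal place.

427.7

Bouguer slab correction = 0.04193 × 3.02 × 3377.8 = 427.7 mGal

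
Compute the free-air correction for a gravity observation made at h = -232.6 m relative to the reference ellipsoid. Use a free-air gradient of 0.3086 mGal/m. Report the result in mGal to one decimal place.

Free-air correction = 0.3086 × -232.6 = -71.8 mGal

-71.8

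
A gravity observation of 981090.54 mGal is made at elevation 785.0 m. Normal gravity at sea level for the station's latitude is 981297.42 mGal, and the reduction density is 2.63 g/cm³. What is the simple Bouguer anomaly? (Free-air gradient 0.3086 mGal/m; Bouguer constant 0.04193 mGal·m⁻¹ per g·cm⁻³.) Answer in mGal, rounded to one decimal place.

-51.2

Free-air correction = 0.3086 × 785.0 = 242.25 mGal
Free-air anomaly = 981090.54 − 981297.42 + (242.25) = 35.37 mGal
Bouguer slab correction = 0.04193 × 2.63 × 785.0 = 86.57 mGal
Simple Bouguer anomaly = 35.37 − (86.57) = -51.20 mGal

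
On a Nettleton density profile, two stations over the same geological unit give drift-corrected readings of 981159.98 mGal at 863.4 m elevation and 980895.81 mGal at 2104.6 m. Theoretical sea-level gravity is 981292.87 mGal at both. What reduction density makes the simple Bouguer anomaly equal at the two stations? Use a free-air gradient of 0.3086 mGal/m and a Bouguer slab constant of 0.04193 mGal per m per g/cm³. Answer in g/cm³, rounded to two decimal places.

2.28

Δg_obs = 980895.81 − 981159.98 = -264.17 mGal over Δh = 2104.6 − 863.4 = 1241.2 m
Equal Bouguer anomalies ⇒ Δg_obs + (0.3086 − 0.04193ρ)·Δh = 0
0.3086 − 0.04193ρ = −Δg_obs/Δh = 0.21283
ρ = (0.3086 − 0.21283) / 0.04193 = 2.28 g/cm³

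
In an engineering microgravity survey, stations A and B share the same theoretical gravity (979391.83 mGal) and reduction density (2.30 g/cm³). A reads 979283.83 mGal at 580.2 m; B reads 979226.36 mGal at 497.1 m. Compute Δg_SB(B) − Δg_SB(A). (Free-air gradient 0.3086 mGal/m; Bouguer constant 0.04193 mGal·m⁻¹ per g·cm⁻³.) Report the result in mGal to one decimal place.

-75.1

Δg_SB(A) = 979283.83 − 979391.83 + 0.3086×580.2 − 0.04193×2.30×580.2 = 15.10 mGal
Δg_SB(B) = 979226.36 − 979391.83 + 0.3086×497.1 − 0.04193×2.30×497.1 = -60.00 mGal
Difference = -60.00 − (15.10) = -75.10 mGal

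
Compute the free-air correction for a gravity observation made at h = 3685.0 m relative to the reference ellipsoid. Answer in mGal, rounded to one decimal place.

Free-air correction = 0.3086 × 3685.0 = 1137.2 mGal

1137.2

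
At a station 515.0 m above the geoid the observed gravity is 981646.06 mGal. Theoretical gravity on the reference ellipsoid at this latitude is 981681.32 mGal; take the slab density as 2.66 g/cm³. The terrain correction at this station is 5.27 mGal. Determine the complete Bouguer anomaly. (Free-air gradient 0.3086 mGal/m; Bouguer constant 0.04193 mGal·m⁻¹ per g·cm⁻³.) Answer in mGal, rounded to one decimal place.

Free-air correction = 0.3086 × 515.0 = 158.93 mGal
Free-air anomaly = 981646.06 − 981681.32 + (158.93) = 123.67 mGal
Bouguer slab correction = 0.04193 × 2.66 × 515.0 = 57.44 mGal
Simple Bouguer anomaly = 123.67 − (57.44) = 66.23 mGal
Complete Bouguer anomaly = 66.23 + 5.27 = 71.50 mGal

71.5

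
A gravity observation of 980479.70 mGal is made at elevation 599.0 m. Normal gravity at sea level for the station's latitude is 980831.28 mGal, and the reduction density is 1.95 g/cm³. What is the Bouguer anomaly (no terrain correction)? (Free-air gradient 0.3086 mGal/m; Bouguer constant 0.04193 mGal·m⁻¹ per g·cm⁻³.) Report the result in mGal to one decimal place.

Free-air correction = 0.3086 × 599.0 = 184.85 mGal
Free-air anomaly = 980479.70 − 980831.28 + (184.85) = -166.73 mGal
Bouguer slab correction = 0.04193 × 1.95 × 599.0 = 48.98 mGal
Simple Bouguer anomaly = -166.73 − (48.98) = -215.71 mGal

-215.7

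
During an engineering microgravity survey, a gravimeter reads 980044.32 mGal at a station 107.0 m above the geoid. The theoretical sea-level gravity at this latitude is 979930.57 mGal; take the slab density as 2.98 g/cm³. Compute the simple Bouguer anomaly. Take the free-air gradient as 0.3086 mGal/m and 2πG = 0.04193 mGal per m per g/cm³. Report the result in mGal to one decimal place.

133.4

Free-air correction = 0.3086 × 107.0 = 33.02 mGal
Free-air anomaly = 980044.32 − 979930.57 + (33.02) = 146.77 mGal
Bouguer slab correction = 0.04193 × 2.98 × 107.0 = 13.37 mGal
Simple Bouguer anomaly = 146.77 − (13.37) = 133.40 mGal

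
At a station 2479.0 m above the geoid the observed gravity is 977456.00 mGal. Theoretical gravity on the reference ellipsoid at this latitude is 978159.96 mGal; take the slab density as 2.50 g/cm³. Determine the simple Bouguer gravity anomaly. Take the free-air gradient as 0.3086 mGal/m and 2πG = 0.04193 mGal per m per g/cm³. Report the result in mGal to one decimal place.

-198.8

Free-air correction = 0.3086 × 2479.0 = 765.02 mGal
Free-air anomaly = 977456.00 − 978159.96 + (765.02) = 61.06 mGal
Bouguer slab correction = 0.04193 × 2.50 × 2479.0 = 259.86 mGal
Simple Bouguer anomaly = 61.06 − (259.86) = -198.80 mGal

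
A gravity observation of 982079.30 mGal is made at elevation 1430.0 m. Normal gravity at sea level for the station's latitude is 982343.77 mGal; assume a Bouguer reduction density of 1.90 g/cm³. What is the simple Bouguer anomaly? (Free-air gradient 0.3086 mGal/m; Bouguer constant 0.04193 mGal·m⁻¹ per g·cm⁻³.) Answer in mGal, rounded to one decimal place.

Free-air correction = 0.3086 × 1430.0 = 441.30 mGal
Free-air anomaly = 982079.30 − 982343.77 + (441.30) = 176.83 mGal
Bouguer slab correction = 0.04193 × 1.90 × 1430.0 = 113.92 mGal
Simple Bouguer anomaly = 176.83 − (113.92) = 62.91 mGal

62.9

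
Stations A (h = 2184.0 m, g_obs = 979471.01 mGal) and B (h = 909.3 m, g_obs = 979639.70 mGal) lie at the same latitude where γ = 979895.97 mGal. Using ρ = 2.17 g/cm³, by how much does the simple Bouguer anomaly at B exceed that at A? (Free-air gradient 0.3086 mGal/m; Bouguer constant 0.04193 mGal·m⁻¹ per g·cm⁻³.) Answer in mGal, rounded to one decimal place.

-108.7

Δg_SB(A) = 979471.01 − 979895.97 + 0.3086×2184.0 − 0.04193×2.17×2184.0 = 50.30 mGal
Δg_SB(B) = 979639.70 − 979895.97 + 0.3086×909.3 − 0.04193×2.17×909.3 = -58.40 mGal
Difference = -58.40 − (50.30) = -108.70 mGal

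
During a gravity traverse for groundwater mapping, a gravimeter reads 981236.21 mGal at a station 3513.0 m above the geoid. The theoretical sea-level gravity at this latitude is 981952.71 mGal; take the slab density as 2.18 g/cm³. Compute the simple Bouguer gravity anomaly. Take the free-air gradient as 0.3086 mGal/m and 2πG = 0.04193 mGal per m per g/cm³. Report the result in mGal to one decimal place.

Free-air correction = 0.3086 × 3513.0 = 1084.11 mGal
Free-air anomaly = 981236.21 − 981952.71 + (1084.11) = 367.61 mGal
Bouguer slab correction = 0.04193 × 2.18 × 3513.0 = 321.11 mGal
Simple Bouguer anomaly = 367.61 − (321.11) = 46.50 mGal

46.5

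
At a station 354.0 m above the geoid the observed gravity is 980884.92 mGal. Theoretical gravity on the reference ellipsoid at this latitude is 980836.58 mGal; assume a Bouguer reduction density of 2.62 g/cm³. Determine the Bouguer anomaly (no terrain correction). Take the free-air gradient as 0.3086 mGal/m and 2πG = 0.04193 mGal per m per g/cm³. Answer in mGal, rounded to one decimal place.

Free-air correction = 0.3086 × 354.0 = 109.24 mGal
Free-air anomaly = 980884.92 − 980836.58 + (109.24) = 157.58 mGal
Bouguer slab correction = 0.04193 × 2.62 × 354.0 = 38.89 mGal
Simple Bouguer anomaly = 157.58 − (38.89) = 118.69 mGal

118.7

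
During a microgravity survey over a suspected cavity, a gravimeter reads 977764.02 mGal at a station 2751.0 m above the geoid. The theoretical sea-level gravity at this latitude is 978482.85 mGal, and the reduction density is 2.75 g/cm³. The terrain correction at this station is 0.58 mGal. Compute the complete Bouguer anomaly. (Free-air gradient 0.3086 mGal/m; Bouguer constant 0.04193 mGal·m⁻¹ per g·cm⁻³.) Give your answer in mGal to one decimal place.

-186.5

Free-air correction = 0.3086 × 2751.0 = 848.96 mGal
Free-air anomaly = 977764.02 − 978482.85 + (848.96) = 130.13 mGal
Bouguer slab correction = 0.04193 × 2.75 × 2751.0 = 317.21 mGal
Simple Bouguer anomaly = 130.13 − (317.21) = -187.08 mGal
Complete Bouguer anomaly = -187.08 + 0.58 = -186.50 mGal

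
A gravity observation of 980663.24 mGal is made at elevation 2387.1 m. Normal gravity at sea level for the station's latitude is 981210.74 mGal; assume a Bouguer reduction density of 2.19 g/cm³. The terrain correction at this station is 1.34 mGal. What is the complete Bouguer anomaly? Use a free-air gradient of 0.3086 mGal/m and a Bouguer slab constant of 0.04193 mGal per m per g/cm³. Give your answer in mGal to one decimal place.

-28.7

Free-air correction = 0.3086 × 2387.1 = 736.66 mGal
Free-air anomaly = 980663.24 − 981210.74 + (736.66) = 189.16 mGal
Bouguer slab correction = 0.04193 × 2.19 × 2387.1 = 219.20 mGal
Simple Bouguer anomaly = 189.16 − (219.20) = -30.04 mGal
Complete Bouguer anomaly = -30.04 + 1.34 = -28.70 mGal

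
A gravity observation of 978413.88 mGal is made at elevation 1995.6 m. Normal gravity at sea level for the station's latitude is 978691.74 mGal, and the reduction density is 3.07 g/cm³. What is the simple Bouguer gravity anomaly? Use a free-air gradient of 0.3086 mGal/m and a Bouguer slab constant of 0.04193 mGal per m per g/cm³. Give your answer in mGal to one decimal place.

Free-air correction = 0.3086 × 1995.6 = 615.84 mGal
Free-air anomaly = 978413.88 − 978691.74 + (615.84) = 337.98 mGal
Bouguer slab correction = 0.04193 × 3.07 × 1995.6 = 256.88 mGal
Simple Bouguer anomaly = 337.98 − (256.88) = 81.10 mGal

81.1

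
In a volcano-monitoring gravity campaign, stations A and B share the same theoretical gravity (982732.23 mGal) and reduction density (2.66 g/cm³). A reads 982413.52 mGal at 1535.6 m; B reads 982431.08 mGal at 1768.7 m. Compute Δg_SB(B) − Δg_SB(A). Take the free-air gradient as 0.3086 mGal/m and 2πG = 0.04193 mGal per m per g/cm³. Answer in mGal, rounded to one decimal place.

Δg_SB(A) = 982413.52 − 982732.23 + 0.3086×1535.6 − 0.04193×2.66×1535.6 = -16.10 mGal
Δg_SB(B) = 982431.08 − 982732.23 + 0.3086×1768.7 − 0.04193×2.66×1768.7 = 47.40 mGal
Difference = 47.40 − (-16.10) = 63.50 mGal

63.5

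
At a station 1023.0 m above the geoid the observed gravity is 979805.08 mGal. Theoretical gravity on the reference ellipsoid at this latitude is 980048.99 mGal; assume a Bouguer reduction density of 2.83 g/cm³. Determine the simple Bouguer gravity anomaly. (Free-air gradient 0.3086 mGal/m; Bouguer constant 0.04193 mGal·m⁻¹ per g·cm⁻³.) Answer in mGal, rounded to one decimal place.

Free-air correction = 0.3086 × 1023.0 = 315.70 mGal
Free-air anomaly = 979805.08 − 980048.99 + (315.70) = 71.79 mGal
Bouguer slab correction = 0.04193 × 2.83 × 1023.0 = 121.39 mGal
Simple Bouguer anomaly = 71.79 − (121.39) = -49.60 mGal

-49.6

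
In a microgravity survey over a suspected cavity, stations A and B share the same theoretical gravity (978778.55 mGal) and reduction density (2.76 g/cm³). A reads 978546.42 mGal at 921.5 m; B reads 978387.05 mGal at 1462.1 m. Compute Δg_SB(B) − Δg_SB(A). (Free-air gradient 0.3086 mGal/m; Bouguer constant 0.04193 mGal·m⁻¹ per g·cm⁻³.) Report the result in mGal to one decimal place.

-55.1

Δg_SB(A) = 978546.42 − 978778.55 + 0.3086×921.5 − 0.04193×2.76×921.5 = -54.40 mGal
Δg_SB(B) = 978387.05 − 978778.55 + 0.3086×1462.1 − 0.04193×2.76×1462.1 = -109.50 mGal
Difference = -109.50 − (-54.40) = -55.10 mGal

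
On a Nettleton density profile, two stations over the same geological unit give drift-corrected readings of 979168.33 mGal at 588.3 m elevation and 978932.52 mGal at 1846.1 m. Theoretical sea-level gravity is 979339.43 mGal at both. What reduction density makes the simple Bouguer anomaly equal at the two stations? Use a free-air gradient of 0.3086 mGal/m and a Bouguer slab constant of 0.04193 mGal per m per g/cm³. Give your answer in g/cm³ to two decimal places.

2.89

Δg_obs = 978932.52 − 979168.33 = -235.81 mGal over Δh = 1846.1 − 588.3 = 1257.8 m
Equal Bouguer anomalies ⇒ Δg_obs + (0.3086 − 0.04193ρ)·Δh = 0
0.3086 − 0.04193ρ = −Δg_obs/Δh = 0.18748
ρ = (0.3086 − 0.18748) / 0.04193 = 2.89 g/cm³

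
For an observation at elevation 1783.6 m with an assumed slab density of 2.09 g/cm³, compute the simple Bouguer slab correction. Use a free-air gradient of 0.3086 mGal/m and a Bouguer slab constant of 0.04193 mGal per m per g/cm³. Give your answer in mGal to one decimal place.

156.3

Bouguer slab correction = 0.04193 × 2.09 × 1783.6 = 156.3 mGal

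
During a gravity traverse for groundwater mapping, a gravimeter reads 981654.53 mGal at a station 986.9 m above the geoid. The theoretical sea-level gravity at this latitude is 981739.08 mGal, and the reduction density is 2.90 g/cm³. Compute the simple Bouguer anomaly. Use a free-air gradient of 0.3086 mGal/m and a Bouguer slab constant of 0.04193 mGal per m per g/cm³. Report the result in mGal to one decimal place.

Free-air correction = 0.3086 × 986.9 = 304.56 mGal
Free-air anomaly = 981654.53 − 981739.08 + (304.56) = 220.01 mGal
Bouguer slab correction = 0.04193 × 2.90 × 986.9 = 120.00 mGal
Simple Bouguer anomaly = 220.01 − (120.00) = 100.01 mGal

100.0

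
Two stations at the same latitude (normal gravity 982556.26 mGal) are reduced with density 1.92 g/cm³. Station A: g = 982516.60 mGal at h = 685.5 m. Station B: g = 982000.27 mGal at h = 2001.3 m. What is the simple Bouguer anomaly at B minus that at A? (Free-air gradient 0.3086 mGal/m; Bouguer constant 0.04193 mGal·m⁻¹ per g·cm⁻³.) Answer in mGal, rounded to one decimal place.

-216.2

Δg_SB(A) = 982516.60 − 982556.26 + 0.3086×685.5 − 0.04193×1.92×685.5 = 116.70 mGal
Δg_SB(B) = 982000.27 − 982556.26 + 0.3086×2001.3 − 0.04193×1.92×2001.3 = -99.50 mGal
Difference = -99.50 − (116.70) = -216.20 mGal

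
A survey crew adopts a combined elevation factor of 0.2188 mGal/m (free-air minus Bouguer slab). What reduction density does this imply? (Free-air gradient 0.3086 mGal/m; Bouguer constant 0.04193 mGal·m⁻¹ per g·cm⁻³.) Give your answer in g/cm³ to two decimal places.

0.2188 = 0.3086 − 0.04193 × ρ
ρ = (0.3086 − 0.2188) / 0.04193 = 2.14 g/cm³

2.14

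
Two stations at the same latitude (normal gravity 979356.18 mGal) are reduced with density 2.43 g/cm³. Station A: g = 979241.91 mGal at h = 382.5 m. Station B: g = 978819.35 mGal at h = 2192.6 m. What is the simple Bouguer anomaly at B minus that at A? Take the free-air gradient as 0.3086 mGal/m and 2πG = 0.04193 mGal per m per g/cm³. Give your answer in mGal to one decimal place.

Δg_SB(A) = 979241.91 − 979356.18 + 0.3086×382.5 − 0.04193×2.43×382.5 = -35.20 mGal
Δg_SB(B) = 978819.35 − 979356.18 + 0.3086×2192.6 − 0.04193×2.43×2192.6 = -83.60 mGal
Difference = -83.60 − (-35.20) = -48.40 mGal

-48.4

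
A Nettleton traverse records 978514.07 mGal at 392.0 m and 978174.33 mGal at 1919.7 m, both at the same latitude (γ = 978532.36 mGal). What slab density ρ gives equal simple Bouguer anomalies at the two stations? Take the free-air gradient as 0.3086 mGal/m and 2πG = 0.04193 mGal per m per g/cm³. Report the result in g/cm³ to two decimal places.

2.06

Δg_obs = 978174.33 − 978514.07 = -339.74 mGal over Δh = 1919.7 − 392.0 = 1527.7 m
Equal Bouguer anomalies ⇒ Δg_obs + (0.3086 − 0.04193ρ)·Δh = 0
0.3086 − 0.04193ρ = −Δg_obs/Δh = 0.22239
ρ = (0.3086 − 0.22239) / 0.04193 = 2.06 g/cm³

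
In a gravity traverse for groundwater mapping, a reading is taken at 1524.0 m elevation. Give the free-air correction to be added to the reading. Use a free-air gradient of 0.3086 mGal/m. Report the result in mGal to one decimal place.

470.3

Free-air correction = 0.3086 × 1524.0 = 470.3 mGal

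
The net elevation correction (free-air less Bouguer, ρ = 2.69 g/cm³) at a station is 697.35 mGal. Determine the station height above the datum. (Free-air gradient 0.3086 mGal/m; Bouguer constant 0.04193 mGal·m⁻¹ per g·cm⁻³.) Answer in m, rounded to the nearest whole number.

3561

Combined gradient = 0.3086 − 0.04193 × 2.69 = 0.1958083 mGal/m
h = 697.35 / 0.1958083 = 3561.39 m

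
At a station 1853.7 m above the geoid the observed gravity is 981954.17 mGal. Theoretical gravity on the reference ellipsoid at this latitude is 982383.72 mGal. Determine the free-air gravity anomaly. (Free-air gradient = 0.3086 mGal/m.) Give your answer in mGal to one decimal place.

142.5

Free-air correction = 0.3086 × 1853.7 = 572.05 mGal
Free-air anomaly = 981954.17 − 982383.72 + (572.05) = 142.50 mGal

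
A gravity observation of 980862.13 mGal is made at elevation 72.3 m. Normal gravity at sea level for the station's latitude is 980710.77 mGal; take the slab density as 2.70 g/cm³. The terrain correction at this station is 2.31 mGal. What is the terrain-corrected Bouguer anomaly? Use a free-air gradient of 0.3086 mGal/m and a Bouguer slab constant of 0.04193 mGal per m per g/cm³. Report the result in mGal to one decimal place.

167.8

Free-air correction = 0.3086 × 72.3 = 22.31 mGal
Free-air anomaly = 980862.13 − 980710.77 + (22.31) = 173.67 mGal
Bouguer slab correction = 0.04193 × 2.70 × 72.3 = 8.19 mGal
Simple Bouguer anomaly = 173.67 − (8.19) = 165.48 mGal
Complete Bouguer anomaly = 165.48 + 2.31 = 167.79 mGal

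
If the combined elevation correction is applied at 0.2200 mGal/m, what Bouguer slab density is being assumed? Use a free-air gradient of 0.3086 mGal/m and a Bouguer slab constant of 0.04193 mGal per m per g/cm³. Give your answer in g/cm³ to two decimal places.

2.11

0.2200 = 0.3086 − 0.04193 × ρ
ρ = (0.3086 − 0.2200) / 0.04193 = 2.11 g/cm³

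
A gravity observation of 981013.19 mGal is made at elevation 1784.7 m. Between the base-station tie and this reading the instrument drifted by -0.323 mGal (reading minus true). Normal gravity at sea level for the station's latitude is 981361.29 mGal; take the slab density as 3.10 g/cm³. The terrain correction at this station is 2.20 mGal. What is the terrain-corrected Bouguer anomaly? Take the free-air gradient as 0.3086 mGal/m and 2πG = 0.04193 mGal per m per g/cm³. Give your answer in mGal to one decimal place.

-26.8

Drift-corrected reading = 981013.19 − (-0.323) = 981013.513 mGal
Free-air correction = 0.3086 × 1784.7 = 550.76 mGal
Free-air anomaly = 981013.513 − 981361.29 + (550.76) = 202.983 mGal
Bouguer slab correction = 0.04193 × 3.10 × 1784.7 = 231.98 mGal
Simple Bouguer anomaly = 202.983 − (231.98) = -28.997 mGal
Complete Bouguer anomaly = -28.997 + 2.20 = -26.797 mGal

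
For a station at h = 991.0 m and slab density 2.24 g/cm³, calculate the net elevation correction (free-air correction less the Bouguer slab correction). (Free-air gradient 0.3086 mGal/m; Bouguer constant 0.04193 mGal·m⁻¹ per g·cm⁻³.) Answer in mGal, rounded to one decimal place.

Combined gradient = 0.3086 − 0.04193 × 2.24 = 0.2146768 mGal/m
Combined elevation correction = 0.2146768 × 991.0 = 212.7 mGal

212.7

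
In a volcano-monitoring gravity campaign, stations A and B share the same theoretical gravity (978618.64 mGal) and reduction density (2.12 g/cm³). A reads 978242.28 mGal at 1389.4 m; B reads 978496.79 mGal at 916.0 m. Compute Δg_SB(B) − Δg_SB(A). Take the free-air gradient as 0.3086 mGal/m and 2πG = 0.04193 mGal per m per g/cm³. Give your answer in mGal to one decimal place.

Δg_SB(A) = 978242.28 − 978618.64 + 0.3086×1389.4 − 0.04193×2.12×1389.4 = -71.10 mGal
Δg_SB(B) = 978496.79 − 978618.64 + 0.3086×916.0 − 0.04193×2.12×916.0 = 79.40 mGal
Difference = 79.40 − (-71.10) = 150.50 mGal

150.5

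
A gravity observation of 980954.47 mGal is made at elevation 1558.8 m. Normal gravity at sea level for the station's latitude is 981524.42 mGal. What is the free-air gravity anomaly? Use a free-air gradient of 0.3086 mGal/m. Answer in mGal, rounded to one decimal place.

-88.9

Free-air correction = 0.3086 × 1558.8 = 481.05 mGal
Free-air anomaly = 980954.47 − 981524.42 + (481.05) = -88.90 mGal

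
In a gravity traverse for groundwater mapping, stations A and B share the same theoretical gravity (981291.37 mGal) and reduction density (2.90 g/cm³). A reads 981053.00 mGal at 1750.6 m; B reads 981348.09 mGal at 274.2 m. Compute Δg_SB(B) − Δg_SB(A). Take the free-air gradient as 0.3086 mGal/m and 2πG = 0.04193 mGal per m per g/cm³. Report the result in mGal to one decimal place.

19.0

Δg_SB(A) = 981053.00 − 981291.37 + 0.3086×1750.6 − 0.04193×2.90×1750.6 = 89.00 mGal
Δg_SB(B) = 981348.09 − 981291.37 + 0.3086×274.2 − 0.04193×2.90×274.2 = 108.00 mGal
Difference = 108.00 − (89.00) = 19.00 mGal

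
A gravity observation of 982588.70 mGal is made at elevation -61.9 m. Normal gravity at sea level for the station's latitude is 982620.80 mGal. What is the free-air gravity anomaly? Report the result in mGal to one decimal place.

Free-air correction = 0.3086 × -61.9 = -19.10 mGal
Free-air anomaly = 982588.70 − 982620.80 + (-19.10) = -51.20 mGal

-51.2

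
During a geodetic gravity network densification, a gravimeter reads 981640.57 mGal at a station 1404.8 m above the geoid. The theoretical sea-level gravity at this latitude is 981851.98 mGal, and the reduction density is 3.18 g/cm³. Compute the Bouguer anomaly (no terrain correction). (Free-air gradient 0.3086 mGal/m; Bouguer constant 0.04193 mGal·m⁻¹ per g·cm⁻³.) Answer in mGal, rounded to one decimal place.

34.8

Free-air correction = 0.3086 × 1404.8 = 433.52 mGal
Free-air anomaly = 981640.57 − 981851.98 + (433.52) = 222.11 mGal
Bouguer slab correction = 0.04193 × 3.18 × 1404.8 = 187.31 mGal
Simple Bouguer anomaly = 222.11 − (187.31) = 34.80 mGal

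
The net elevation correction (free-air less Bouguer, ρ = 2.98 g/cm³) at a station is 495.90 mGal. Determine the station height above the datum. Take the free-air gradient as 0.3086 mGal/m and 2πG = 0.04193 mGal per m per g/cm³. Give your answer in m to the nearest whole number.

2700

Combined gradient = 0.3086 − 0.04193 × 2.98 = 0.1836486 mGal/m
h = 495.90 / 0.1836486 = 2700.27 m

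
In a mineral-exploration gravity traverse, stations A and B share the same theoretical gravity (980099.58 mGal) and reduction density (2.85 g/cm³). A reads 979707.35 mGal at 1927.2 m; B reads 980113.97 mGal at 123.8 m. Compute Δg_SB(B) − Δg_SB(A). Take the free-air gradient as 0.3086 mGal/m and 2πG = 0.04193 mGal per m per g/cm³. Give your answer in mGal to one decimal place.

65.6

Δg_SB(A) = 979707.35 − 980099.58 + 0.3086×1927.2 − 0.04193×2.85×1927.2 = -27.80 mGal
Δg_SB(B) = 980113.97 − 980099.58 + 0.3086×123.8 − 0.04193×2.85×123.8 = 37.80 mGal
Difference = 37.80 − (-27.80) = 65.60 mGal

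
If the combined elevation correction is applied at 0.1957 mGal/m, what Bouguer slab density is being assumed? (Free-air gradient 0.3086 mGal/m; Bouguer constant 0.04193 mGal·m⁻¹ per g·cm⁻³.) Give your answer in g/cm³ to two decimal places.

0.1957 = 0.3086 − 0.04193 × ρ
ρ = (0.3086 − 0.1957) / 0.04193 = 2.69 g/cm³

2.69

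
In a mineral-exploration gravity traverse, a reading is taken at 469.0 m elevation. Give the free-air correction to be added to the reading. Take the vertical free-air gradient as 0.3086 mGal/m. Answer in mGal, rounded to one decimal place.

144.7

Free-air correction = 0.3086 × 469.0 = 144.7 mGal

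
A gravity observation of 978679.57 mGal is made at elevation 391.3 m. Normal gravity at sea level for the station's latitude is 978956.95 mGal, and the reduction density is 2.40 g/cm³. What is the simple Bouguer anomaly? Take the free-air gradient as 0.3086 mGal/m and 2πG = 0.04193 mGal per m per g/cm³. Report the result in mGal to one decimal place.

-196.0

Free-air correction = 0.3086 × 391.3 = 120.76 mGal
Free-air anomaly = 978679.57 − 978956.95 + (120.76) = -156.62 mGal
Bouguer slab correction = 0.04193 × 2.40 × 391.3 = 39.38 mGal
Simple Bouguer anomaly = -156.62 − (39.38) = -196.00 mGal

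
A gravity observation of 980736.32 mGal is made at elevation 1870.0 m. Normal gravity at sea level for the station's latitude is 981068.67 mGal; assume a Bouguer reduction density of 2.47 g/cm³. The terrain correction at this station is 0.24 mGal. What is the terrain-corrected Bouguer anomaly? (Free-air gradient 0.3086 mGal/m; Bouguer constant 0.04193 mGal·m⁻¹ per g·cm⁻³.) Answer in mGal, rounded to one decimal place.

Free-air correction = 0.3086 × 1870.0 = 577.08 mGal
Free-air anomaly = 980736.32 − 981068.67 + (577.08) = 244.73 mGal
Bouguer slab correction = 0.04193 × 2.47 × 1870.0 = 193.67 mGal
Simple Bouguer anomaly = 244.73 − (193.67) = 51.06 mGal
Complete Bouguer anomaly = 51.06 + 0.24 = 51.30 mGal

51.3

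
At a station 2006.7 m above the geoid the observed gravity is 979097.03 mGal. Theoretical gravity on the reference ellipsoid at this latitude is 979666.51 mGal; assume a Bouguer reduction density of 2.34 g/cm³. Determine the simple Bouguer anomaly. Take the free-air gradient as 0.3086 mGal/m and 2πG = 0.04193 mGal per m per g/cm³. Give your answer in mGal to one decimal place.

Free-air correction = 0.3086 × 2006.7 = 619.27 mGal
Free-air anomaly = 979097.03 − 979666.51 + (619.27) = 49.79 mGal
Bouguer slab correction = 0.04193 × 2.34 × 2006.7 = 196.89 mGal
Simple Bouguer anomaly = 49.79 − (196.89) = -147.10 mGal

-147.1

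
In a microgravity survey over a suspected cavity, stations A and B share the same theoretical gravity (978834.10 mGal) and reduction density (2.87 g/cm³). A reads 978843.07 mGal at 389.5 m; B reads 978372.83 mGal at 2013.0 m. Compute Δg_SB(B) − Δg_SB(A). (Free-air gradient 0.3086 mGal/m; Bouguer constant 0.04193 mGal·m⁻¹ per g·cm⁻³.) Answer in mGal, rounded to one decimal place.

-164.6

Δg_SB(A) = 978843.07 − 978834.10 + 0.3086×389.5 − 0.04193×2.87×389.5 = 82.30 mGal
Δg_SB(B) = 978372.83 − 978834.10 + 0.3086×2013.0 − 0.04193×2.87×2013.0 = -82.30 mGal
Difference = -82.30 − (82.30) = -164.60 mGal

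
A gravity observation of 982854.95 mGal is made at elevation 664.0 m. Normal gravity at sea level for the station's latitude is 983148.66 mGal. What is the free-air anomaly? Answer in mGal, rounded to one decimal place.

-88.8

Free-air correction = 0.3086 × 664.0 = 204.91 mGal
Free-air anomaly = 982854.95 − 983148.66 + (204.91) = -88.80 mGal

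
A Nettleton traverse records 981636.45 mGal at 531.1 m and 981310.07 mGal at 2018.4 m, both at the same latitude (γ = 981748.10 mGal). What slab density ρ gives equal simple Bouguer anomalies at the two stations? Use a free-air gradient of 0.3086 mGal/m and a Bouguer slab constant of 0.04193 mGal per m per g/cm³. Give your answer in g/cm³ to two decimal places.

Δg_obs = 981310.07 − 981636.45 = -326.38 mGal over Δh = 2018.4 − 531.1 = 1487.3 m
Equal Bouguer anomalies ⇒ Δg_obs + (0.3086 − 0.04193ρ)·Δh = 0
0.3086 − 0.04193ρ = −Δg_obs/Δh = 0.21944
ρ = (0.3086 − 0.21944) / 0.04193 = 2.13 g/cm³

2.13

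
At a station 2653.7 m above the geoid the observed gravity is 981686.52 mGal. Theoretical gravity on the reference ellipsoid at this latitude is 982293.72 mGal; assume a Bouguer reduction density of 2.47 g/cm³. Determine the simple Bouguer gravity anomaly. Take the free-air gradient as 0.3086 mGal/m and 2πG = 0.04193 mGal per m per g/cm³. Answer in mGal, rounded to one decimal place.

Free-air correction = 0.3086 × 2653.7 = 818.93 mGal
Free-air anomaly = 981686.52 − 982293.72 + (818.93) = 211.73 mGal
Bouguer slab correction = 0.04193 × 2.47 × 2653.7 = 274.84 mGal
Simple Bouguer anomaly = 211.73 − (274.84) = -63.11 mGal

-63.1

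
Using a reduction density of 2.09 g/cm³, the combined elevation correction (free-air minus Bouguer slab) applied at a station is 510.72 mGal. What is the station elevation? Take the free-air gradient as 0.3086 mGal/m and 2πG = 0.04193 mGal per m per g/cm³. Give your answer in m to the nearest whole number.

Combined gradient = 0.3086 − 0.04193 × 2.09 = 0.2209663 mGal/m
h = 510.72 / 0.2209663 = 2311.30 m

2311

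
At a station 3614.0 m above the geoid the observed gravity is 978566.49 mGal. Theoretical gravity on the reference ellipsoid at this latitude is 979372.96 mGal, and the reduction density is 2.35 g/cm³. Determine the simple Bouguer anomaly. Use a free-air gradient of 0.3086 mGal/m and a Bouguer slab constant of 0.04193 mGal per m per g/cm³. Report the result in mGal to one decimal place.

Free-air correction = 0.3086 × 3614.0 = 1115.28 mGal
Free-air anomaly = 978566.49 − 979372.96 + (1115.28) = 308.81 mGal
Bouguer slab correction = 0.04193 × 2.35 × 3614.0 = 356.11 mGal
Simple Bouguer anomaly = 308.81 − (356.11) = -47.30 mGal

-47.3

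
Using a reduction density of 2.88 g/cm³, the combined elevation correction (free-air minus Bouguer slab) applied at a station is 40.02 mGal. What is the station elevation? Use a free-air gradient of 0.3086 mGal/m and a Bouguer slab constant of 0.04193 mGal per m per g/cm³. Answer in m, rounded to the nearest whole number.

213

Combined gradient = 0.3086 − 0.04193 × 2.88 = 0.1878416 mGal/m
h = 40.02 / 0.1878416 = 213.05 m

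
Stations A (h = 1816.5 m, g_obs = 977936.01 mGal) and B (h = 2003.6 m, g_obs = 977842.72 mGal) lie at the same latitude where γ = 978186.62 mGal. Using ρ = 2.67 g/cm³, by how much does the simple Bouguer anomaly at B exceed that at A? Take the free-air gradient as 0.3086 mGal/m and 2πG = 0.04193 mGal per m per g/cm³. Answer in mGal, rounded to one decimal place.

Δg_SB(A) = 977936.01 − 978186.62 + 0.3086×1816.5 − 0.04193×2.67×1816.5 = 106.60 mGal
Δg_SB(B) = 977842.72 − 978186.62 + 0.3086×2003.6 − 0.04193×2.67×2003.6 = 50.10 mGal
Difference = 50.10 − (106.60) = -56.50 mGal

-56.5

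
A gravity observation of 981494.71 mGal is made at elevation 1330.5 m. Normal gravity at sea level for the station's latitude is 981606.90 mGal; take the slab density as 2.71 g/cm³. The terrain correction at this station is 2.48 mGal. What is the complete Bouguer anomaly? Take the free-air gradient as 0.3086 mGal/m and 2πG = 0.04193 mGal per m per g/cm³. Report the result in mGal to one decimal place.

149.7

Free-air correction = 0.3086 × 1330.5 = 410.59 mGal
Free-air anomaly = 981494.71 − 981606.90 + (410.59) = 298.40 mGal
Bouguer slab correction = 0.04193 × 2.71 × 1330.5 = 151.19 mGal
Simple Bouguer anomaly = 298.40 − (151.19) = 147.21 mGal
Complete Bouguer anomaly = 147.21 + 2.48 = 149.69 mGal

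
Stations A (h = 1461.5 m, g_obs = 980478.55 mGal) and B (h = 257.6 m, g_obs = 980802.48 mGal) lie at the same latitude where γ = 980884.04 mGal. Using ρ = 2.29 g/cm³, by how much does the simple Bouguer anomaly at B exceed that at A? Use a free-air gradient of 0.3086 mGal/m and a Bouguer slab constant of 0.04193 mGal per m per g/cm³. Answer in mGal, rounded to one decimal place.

68.0

Δg_SB(A) = 980478.55 − 980884.04 + 0.3086×1461.5 − 0.04193×2.29×1461.5 = -94.80 mGal
Δg_SB(B) = 980802.48 − 980884.04 + 0.3086×257.6 − 0.04193×2.29×257.6 = -26.80 mGal
Difference = -26.80 − (-94.80) = 68.00 mGal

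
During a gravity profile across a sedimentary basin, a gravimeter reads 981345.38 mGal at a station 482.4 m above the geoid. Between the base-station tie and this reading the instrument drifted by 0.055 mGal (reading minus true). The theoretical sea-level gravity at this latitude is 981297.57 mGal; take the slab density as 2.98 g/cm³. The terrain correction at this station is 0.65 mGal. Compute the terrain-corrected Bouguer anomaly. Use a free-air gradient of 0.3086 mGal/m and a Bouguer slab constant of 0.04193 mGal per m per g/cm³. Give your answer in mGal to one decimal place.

Drift-corrected reading = 981345.38 − (0.055) = 981345.325 mGal
Free-air correction = 0.3086 × 482.4 = 148.87 mGal
Free-air anomaly = 981345.325 − 981297.57 + (148.87) = 196.625 mGal
Bouguer slab correction = 0.04193 × 2.98 × 482.4 = 60.28 mGal
Simple Bouguer anomaly = 196.625 − (60.28) = 136.345 mGal
Complete Bouguer anomaly = 136.345 + 0.65 = 136.995 mGal

137.0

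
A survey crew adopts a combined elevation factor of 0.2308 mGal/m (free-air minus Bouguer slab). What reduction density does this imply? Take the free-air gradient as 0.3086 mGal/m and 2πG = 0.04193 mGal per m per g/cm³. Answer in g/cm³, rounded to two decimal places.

1.86

0.2308 = 0.3086 − 0.04193 × ρ
ρ = (0.3086 − 0.2308) / 0.04193 = 1.86 g/cm³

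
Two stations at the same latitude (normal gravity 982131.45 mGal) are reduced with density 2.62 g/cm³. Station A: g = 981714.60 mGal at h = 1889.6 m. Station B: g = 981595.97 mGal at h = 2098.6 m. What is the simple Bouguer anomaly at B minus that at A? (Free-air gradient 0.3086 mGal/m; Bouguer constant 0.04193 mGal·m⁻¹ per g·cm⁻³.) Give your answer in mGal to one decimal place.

-77.1

Δg_SB(A) = 981714.60 − 982131.45 + 0.3086×1889.6 − 0.04193×2.62×1889.6 = -41.30 mGal
Δg_SB(B) = 981595.97 − 982131.45 + 0.3086×2098.6 − 0.04193×2.62×2098.6 = -118.40 mGal
Difference = -118.40 − (-41.30) = -77.10 mGal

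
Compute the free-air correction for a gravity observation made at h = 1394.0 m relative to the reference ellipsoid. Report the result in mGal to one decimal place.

430.2

Free-air correction = 0.3086 × 1394.0 = 430.2 mGal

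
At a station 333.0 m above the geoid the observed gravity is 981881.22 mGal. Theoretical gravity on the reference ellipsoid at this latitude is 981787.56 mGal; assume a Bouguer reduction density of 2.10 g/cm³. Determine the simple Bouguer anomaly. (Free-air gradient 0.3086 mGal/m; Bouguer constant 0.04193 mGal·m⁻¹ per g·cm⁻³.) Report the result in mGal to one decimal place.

Free-air correction = 0.3086 × 333.0 = 102.76 mGal
Free-air anomaly = 981881.22 − 981787.56 + (102.76) = 196.42 mGal
Bouguer slab correction = 0.04193 × 2.10 × 333.0 = 29.32 mGal
Simple Bouguer anomaly = 196.42 − (29.32) = 167.10 mGal

167.1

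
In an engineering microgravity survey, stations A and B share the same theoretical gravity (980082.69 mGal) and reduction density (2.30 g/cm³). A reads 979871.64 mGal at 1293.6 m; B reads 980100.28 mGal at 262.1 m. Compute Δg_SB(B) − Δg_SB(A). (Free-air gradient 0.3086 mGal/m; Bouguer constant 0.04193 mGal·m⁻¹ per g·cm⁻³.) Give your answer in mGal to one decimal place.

9.8

Δg_SB(A) = 979871.64 − 980082.69 + 0.3086×1293.6 − 0.04193×2.30×1293.6 = 63.40 mGal
Δg_SB(B) = 980100.28 − 980082.69 + 0.3086×262.1 − 0.04193×2.30×262.1 = 73.20 mGal
Difference = 73.20 − (63.40) = 9.80 mGal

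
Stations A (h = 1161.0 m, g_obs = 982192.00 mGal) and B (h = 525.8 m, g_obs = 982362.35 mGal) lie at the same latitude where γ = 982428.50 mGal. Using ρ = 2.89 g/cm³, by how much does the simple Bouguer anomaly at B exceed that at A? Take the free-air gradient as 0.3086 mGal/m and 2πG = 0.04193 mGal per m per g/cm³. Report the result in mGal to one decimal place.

Δg_SB(A) = 982192.00 − 982428.50 + 0.3086×1161.0 − 0.04193×2.89×1161.0 = -18.90 mGal
Δg_SB(B) = 982362.35 − 982428.50 + 0.3086×525.8 − 0.04193×2.89×525.8 = 32.40 mGal
Difference = 32.40 − (-18.90) = 51.30 mGal

51.3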